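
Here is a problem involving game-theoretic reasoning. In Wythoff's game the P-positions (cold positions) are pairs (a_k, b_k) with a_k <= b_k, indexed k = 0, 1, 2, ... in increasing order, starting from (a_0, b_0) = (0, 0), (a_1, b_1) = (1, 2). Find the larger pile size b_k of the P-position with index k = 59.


By Wythoff's theorem, a_k = floor(k * phi) and b_k = floor(k * phi^2) = a_k + k, where phi = (1 + sqrt(5))/2 is the golden ratio.
phi = (1 + sqrt(5))/2 = 1.618034
phi^2 = phi + 1 = 2.618034
k = 59
k * phi^2 = 59 * 2.618034 = 154.464005
b_59 = floor(k * phi^2) = 154 (check: a_59 + k = 95 + 59 = 154)

154


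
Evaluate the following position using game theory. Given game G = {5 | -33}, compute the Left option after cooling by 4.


Original game: {5 | -33} (a switch {a | b} with a > b).
Cooling by t (for t below the temperature (a - b)/2 = 19) taxes each move by t: {a | b} cooled by t is {a - t | b + t}.
Cooling amount: t = 4
Cooled Left option: 5 - 4 = 1
Cooled Right option: -33 + 4 = -29
Cooled game: {1 | -29}
Left option = 1

1


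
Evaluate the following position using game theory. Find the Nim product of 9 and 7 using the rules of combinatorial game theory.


Nim multiplication is bilinear over XOR: (u XOR v) * w = (u*w) XOR (v*w).
So we split each operand into its bit components and XOR the pairwise Nim products.
9 = 1 + 8 (as XOR of powers of 2).
7 = 1 + 2 + 4 (as XOR of powers of 2).
Using the standard Nim-product table on single bits:
  2*2 = 3,   2*4 = 8,   2*8 = 12,
  4*4 = 6,   4*8 = 11,  8*8 = 13,
and  1*x = x (identity), k*l = l*k (commutative).
Pairwise Nim products:
  1 * 1 = 1
  1 * 2 = 2
  1 * 4 = 4
  8 * 1 = 8
  8 * 2 = 12
  8 * 4 = 11
XOR them: 1 XOR 2 XOR 4 XOR 8 XOR 12 XOR 11 = 8.
Result: 9 * 7 = 8 (in Nim).

8


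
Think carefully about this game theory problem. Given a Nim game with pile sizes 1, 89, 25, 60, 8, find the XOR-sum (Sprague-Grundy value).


We need the XOR (exclusive or) of all pile sizes.
After XOR-ing pile 1 (size 1): 0 XOR 1 = 1
After XOR-ing pile 2 (size 89): 1 XOR 89 = 88
After XOR-ing pile 3 (size 25): 88 XOR 25 = 65
After XOR-ing pile 4 (size 60): 65 XOR 60 = 125
After XOR-ing pile 5 (size 8): 125 XOR 8 = 117
The Nim-value of this position is 117.

117


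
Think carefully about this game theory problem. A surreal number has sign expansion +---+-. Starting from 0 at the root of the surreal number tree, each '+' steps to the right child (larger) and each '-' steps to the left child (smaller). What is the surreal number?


Sign expansion: +---+-
Rule: track bounds (lo, hi), initially (-inf, +inf). On '+', the current value becomes lo and we move to the simplest number in (value, hi): value + 1 if hi = +inf, otherwise the midpoint (value + hi)/2. On '-', the current value becomes hi and we move to value - 1 if lo = -inf, otherwise the midpoint (lo + value)/2.
Start at 0.
Step 1: sign = +, move right. Bounds: (0, +inf). Value = 1
Step 2: sign = -, move left. Bounds: (0, 1). Value = 1/2
Step 3: sign = -, move left. Bounds: (0, 1/2). Value = 1/4
Step 4: sign = -, move left. Bounds: (0, 1/4). Value = 1/8
Step 5: sign = +, move right. Bounds: (1/8, 1/4). Value = 3/16
Step 6: sign = -, move left. Bounds: (1/8, 3/16). Value = 5/32
The surreal number with sign expansion +---+- is 5/32.

5/32


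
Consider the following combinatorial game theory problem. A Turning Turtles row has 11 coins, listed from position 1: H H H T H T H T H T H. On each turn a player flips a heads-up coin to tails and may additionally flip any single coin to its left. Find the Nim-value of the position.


Coins: H H H T H T H T H T H
Key fact: a single head at position k behaves exactly like a Nim heap of size k (turning it to T and optionally flipping a coin at j < k corresponds to moving the heap from k to j, or to 0), and heads combine as a disjunctive sum (two heads at the same place would cancel, matching j XOR j = 0). So the Nim-value is the XOR of the 1-indexed positions of the heads.
Face-up positions (1-indexed): [1, 2, 3, 5, 7, 9, 11]
XOR 0 with 1: 0 XOR 1 = 1
XOR 1 with 2: 1 XOR 2 = 3
XOR 3 with 3: 3 XOR 3 = 0
XOR 0 with 5: 0 XOR 5 = 5
XOR 5 with 7: 5 XOR 7 = 2
XOR 2 with 9: 2 XOR 9 = 11
XOR 11 with 11: 11 XOR 11 = 0
Nim-value = 0

0


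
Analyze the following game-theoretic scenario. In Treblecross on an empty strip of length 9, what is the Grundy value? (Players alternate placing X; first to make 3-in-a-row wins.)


Treblecross: place X on empty cells; 3-in-a-row wins.
Playing within two cells of an existing X lets the opponent win at once, so sensible play treats the cells i-2..i+2 around each X as dead. The player left with no safe cell loses, so this is a normal-play take-away game on strips of safe cells.
Placing X at cell i (0-indexed) of a strip of k safe cells leaves independent strips of sizes max(0, i-2) and max(0, k-i-3). Hence G(k) = mex{ G(max(0,i-2)) XOR G(max(0,k-i-3)) : 0 <= i < k }, with G(0) = 0.
G(1): splits (0,0):0^0=0 -> mex({0}) = 1
G(2): splits (0,0):0^0=0 -> mex({0}) = 1
G(3): splits (0,0):0^0=0 -> mex({0}) = 1
G(4): splits (0,1):0^1=1 (0,0):0^0=0 -> mex({0, 1}) = 2
G(5): splits (0,2):0^1=1 (0,1):0^1=1 (0,0):0^0=0 -> mex({0, 1}) = 2
G(6) = mex({1}) = 0
G(7) = mex({0, 1, 2}) = 3
G(8) = mex({0, 1, 2}) = 3
G(9) = mex({0, 2}) = 1
Therefore G(9) = 1.

1


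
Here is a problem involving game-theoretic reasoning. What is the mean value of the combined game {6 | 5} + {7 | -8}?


G1 = {6 | 5}, G2 = {7 | -8}
Each is a switch {a | b} with numbers a > b; its mean value is (a + b)/2, and mean value is additive over game sums: m(G1 + G2) = m(G1) + m(G2).
Mean of G1 = (6 + (5))/2 = 11/2 = 11/2
Mean of G2 = (7 + (-8))/2 = -1/2 = -1/2
Mean of G1 + G2 = 11/2 + -1/2 = 5

5


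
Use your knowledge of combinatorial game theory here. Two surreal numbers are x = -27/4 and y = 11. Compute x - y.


x = -27/4, y = 11
Converting to common denominator: 4
x = -27/4, y = 44/4
x - y = -27/4 - 11 = -71/4

-71/4


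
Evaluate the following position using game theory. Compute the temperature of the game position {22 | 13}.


The game is {22 | 13}, a switch {a | b} with numbers a > b.
Cooling {a | b} by t gives {a - t | b + t}, which stops being hot when a - t = b + t, i.e. at t = (a - b)/2. So the temperature of a switch is (a - b)/2.
Temperature = (Left option - Right option) / 2
= (22 - (13)) / 2
= 9 / 2
= 9/2

9/2


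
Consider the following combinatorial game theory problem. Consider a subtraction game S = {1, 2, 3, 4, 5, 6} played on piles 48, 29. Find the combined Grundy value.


Subtraction set: {1, 2, 3, 4, 5, 6}
For this subtraction set, G(n) = n mod 7 (period = max + 1 = 7).
Pile 1 (size 48): G(48) = 48 mod 7 = 6
Pile 2 (size 29): G(29) = 29 mod 7 = 1
Total Grundy value = XOR of all: 6 XOR 1 = 7

7


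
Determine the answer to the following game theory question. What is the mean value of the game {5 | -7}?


Game = {5 | -7}, a switch {a | b} with numbers a > b.
Its thermograph has left wall a - t and right wall b + t, which meet at t = (a - b)/2, where both equal (a + b)/2. So the mast (mean value) is at (a + b)/2.
Mean = (5 + (-7))/2 = -2/2 = -1

-1


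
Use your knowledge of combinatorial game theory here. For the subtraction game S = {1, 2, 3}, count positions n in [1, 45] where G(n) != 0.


Subtraction set S = {1, 2, 3}, so G(n) = n mod 4.
G(n) = 0 when n is a multiple of 4.
Multiples of 4 in [1, 45]: 11
N-positions (nonzero Grundy) = 45 - 11 = 34

34


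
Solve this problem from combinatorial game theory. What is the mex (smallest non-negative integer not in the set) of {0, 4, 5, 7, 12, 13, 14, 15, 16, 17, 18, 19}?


Set = {0, 4, 5, 7, 12, 13, 14, 15, 16, 17, 18, 19}
0 is in the set.
1 is NOT in the set. This is the mex.
mex = 1

1


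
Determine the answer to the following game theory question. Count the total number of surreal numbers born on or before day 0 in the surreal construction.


Day 0: {|} = 0 is born. Count = 1.
Day n: the number of surreal numbers born by day n is 2^(n+1) - 1.
By day 0: 2^1 - 1 = 1
By day 0: 1 surreal numbers.

1


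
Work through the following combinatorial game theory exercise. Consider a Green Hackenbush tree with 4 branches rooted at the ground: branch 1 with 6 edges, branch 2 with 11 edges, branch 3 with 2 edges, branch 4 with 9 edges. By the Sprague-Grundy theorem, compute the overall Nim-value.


The tree has 4 branches from the ground vertex.
In Green Hackenbush, the Nim-value of a simple path of length k is k.
Branch 1: length 6, Nim-value = 6
Branch 2: length 11, Nim-value = 11
Branch 3: length 2, Nim-value = 2
Branch 4: length 9, Nim-value = 9
Total Nim-value = XOR of all branch values:
0 XOR 6 = 6
6 XOR 11 = 13
13 XOR 2 = 15
15 XOR 9 = 6
Nim-value of the tree = 6

6


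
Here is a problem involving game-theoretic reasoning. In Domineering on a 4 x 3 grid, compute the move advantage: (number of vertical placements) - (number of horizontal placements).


Board is 4 x 3 (rows x cols).
Left (vertical) placements: (rows-1) * cols = 3 * 3 = 9
Right (horizontal) placements: rows * (cols-1) = 4 * 2 = 8
Advantage = Left - Right = 9 - 8 = 1

1


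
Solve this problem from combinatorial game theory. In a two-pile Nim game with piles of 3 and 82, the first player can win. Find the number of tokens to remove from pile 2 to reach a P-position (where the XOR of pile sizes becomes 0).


Piles: 3 and 82
Current XOR: 3 XOR 82 = 81 (non-zero, so this is an N-position).
To make the XOR zero, we need to find a move that balances the piles.
For pile 2 (size 82): target = 82 XOR 81 = 3
We reduce pile 2 from 82 to 3.
Tokens removed: 82 - 3 = 79
Verification: 3 XOR 3 = 0

79


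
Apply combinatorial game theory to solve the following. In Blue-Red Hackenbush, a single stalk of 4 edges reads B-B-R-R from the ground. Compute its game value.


Edges (from ground): B-B-R-R
By Berlekamp's sign-expansion rule, a Blue-Red Hackenbush stalk has the value of the surreal number whose sign sequence is the edge sequence with B -> + and R -> -.
Sign sequence: ++--
Trace the sign expansion in the surreal number tree, starting from 0:
Edge 1: B (sign +) -> bounds (0, +inf), value = 1
Edge 2: B (sign +) -> bounds (1, +inf), value = 2
Edge 3: R (sign -) -> bounds (1, 2), value = 3/2
Edge 4: R (sign -) -> bounds (1, 3/2), value = 5/4
Game value = 5/4

5/4


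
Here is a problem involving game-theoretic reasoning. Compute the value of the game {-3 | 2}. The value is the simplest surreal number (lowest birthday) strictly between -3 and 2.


Left options: {-3}, max = -3
Right options: {2}, min = 2
All options are numbers and max(Left) < min(Right), so by the simplicity theorem the value is the simplest (earliest-born) number strictly between -3 and 2.
Integers -2 through 1 all lie strictly between -3 and 2.
Among integers, the simplest (lowest birthday = smallest |n|; 0 is born on day 0, +-n on day n) is 0.
No non-integer in the interval can be simpler: if x is a non-integer in the interval, then floor(x) or ceil(x) also lies in the interval (the interval contains an integer), and both are proper prefixes of x's sign expansion, i.e. born earlier. So the game value is 0.
Game value = 0

0


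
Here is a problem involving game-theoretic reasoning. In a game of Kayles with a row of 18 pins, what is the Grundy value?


Kayles: a move removes 1 or 2 adjacent pins from a contiguous row.
Removing pins from a row of k leaves two independent rows (a, b) with a + b = k - 1 (one pin) or a + b = k - 2 (two pins); an end removal gives a = 0.
By Sprague-Grundy, G(k) = mex{ G(a) XOR G(b) } over all these splits. G(0) = 0.
G(1): splits (0,0):0^0=0 -> mex({0}) = 1
G(2): splits (0,1):0^1=1 (0,0):0^0=0 -> mex({0, 1}) = 2
G(3): splits (0,2):0^2=2 (1,1):1^1=0 (0,1):0^1=1 -> mex({0, 1, 2}) = 3
G(4): splits (0,3):0^3=3 (1,2):1^2=3 (0,2):0^2=2 (1,1):1^1=0 -> mex({0, 2, 3}) = 1
G(5): splits (0,4):0^1=1 (1,3):1^3=2 (2,2):2^2=0 (0,3):0^3=3 (1,2):1^2=3 -> mex({0, 1, 2, 3}) = 4
G(6) = mex({0, 1, 2, 4}) = 3
G(7) = mex({0, 1, 3, 4, 5}) = 2
G(8) = mex({0, 2, 3, 5, 6}) = 1
G(9) = mex({0, 1, 2, 3, 6, 7}) = 4
G(10) = mex({0, 1, 3, 4, 5, 7}) = 2
G(11) = mex({0, 1, 2, 3, 4, 5}) = 6
G(12) = mex({0, 1, 2, 3, 5, 6, 7}) = 4
G(13) = mex({0, 2, 3, 4, 6, 7}) = 1
G(14) = mex({0, 1, 4, 5, 6, 7}) = 2
G(15) = mex({0, 1, 2, 3, 4, 5, 6}) = 7
G(16) = mex({0, 2, 3, 5, 6, 7}) = 1
G(17) = mex({0, 1, 2, 3, 5, 6, 7}) = 4
G(18) = mex({0, 1, 2, 4, 5, 6}) = 3
Therefore G(18) = 3.

3


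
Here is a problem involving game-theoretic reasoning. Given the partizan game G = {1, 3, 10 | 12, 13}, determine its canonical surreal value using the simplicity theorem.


Left options: {1, 3, 10}, max = 10
Right options: {12, 13}, min = 12
All options are numbers and max(Left) < min(Right), so by the simplicity theorem the value is the simplest (earliest-born) number strictly between 10 and 12.
The only integer strictly between 10 and 12 is 11.
No non-integer in the interval can be simpler: if x is a non-integer in the interval, then floor(x) or ceil(x) also lies in the interval (the interval contains an integer), and both are proper prefixes of x's sign expansion, i.e. born earlier. So the game value is 11.
Game value = 11

11


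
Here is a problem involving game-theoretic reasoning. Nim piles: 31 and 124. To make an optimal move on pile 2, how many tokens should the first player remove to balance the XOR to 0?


Piles: 31 and 124
Current XOR: 31 XOR 124 = 99 (non-zero, so this is an N-position).
To make the XOR zero, we need to find a move that balances the piles.
For pile 2 (size 124): target = 124 XOR 99 = 31
We reduce pile 2 from 124 to 31.
Tokens removed: 124 - 31 = 93
Verification: 31 XOR 31 = 0

93


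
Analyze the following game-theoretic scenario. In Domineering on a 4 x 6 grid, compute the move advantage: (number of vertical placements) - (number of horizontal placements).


Board is 4 x 6 (rows x cols).
Left (vertical) placements: (rows-1) * cols = 3 * 6 = 18
Right (horizontal) placements: rows * (cols-1) = 4 * 5 = 20
Advantage = Left - Right = 18 - 20 = -2

-2


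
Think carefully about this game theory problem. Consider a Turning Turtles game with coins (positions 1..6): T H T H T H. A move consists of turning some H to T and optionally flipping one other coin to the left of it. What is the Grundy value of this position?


Coins: T H T H T H
Key fact: a single head at position k behaves exactly like a Nim heap of size k (turning it to T and optionally flipping a coin at j < k corresponds to moving the heap from k to j, or to 0), and heads combine as a disjunctive sum (two heads at the same place would cancel, matching j XOR j = 0). So the Nim-value is the XOR of the 1-indexed positions of the heads.
Face-up positions (1-indexed): [2, 4, 6]
XOR 0 with 2: 0 XOR 2 = 2
XOR 2 with 4: 2 XOR 4 = 6
XOR 6 with 6: 6 XOR 6 = 0
Nim-value = 0

0


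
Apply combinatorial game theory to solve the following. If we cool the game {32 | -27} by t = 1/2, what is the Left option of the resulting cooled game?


Original game: {32 | -27} (a switch {a | b} with a > b).
Cooling by t (for t below the temperature (a - b)/2 = 59/2) taxes each move by t: {a | b} cooled by t is {a - t | b + t}.
Cooling amount: t = 1/2
Cooled Left option: 32 - 1/2 = 63/2
Cooled Right option: -27 + 1/2 = -53/2
Cooled game: {63/2 | -53/2}
Left option = 63/2

63/2


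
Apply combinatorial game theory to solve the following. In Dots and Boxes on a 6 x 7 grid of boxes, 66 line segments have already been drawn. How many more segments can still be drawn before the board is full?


Grid: 6 x 7 boxes, i.e. 7 rows and 8 columns of dots.
Horizontal edges: (rows + 1) * cols = 7 * 7 = 49
Vertical edges: rows * (cols + 1) = 6 * 8 = 48
Total edges: 49 + 48 = 97
Edges drawn: 66
Remaining: 97 - 66 = 31

31


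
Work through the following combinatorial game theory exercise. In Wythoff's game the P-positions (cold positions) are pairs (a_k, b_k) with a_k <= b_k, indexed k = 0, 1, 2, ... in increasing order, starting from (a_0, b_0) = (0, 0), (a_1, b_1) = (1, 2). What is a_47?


By Wythoff's theorem, a_k = floor(k * phi) and b_k = floor(k * phi^2) = a_k + k, where phi = (1 + sqrt(5))/2 is the golden ratio.
phi = (1 + sqrt(5))/2 = 1.618034
k = 47
k * phi = 47 * 1.618034 = 76.047597
a_47 = floor(k * phi) = 76

76


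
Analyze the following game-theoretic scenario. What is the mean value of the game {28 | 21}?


Game = {28 | 21}, a switch {a | b} with numbers a > b.
Its thermograph has left wall a - t and right wall b + t, which meet at t = (a - b)/2, where both equal (a + b)/2. So the mast (mean value) is at (a + b)/2.
Mean = (28 + (21))/2 = 49/2 = 49/2

49/2


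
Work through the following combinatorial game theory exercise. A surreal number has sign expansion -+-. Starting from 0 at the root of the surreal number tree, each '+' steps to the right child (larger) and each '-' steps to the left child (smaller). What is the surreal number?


Sign expansion: -+-
Rule: track bounds (lo, hi), initially (-inf, +inf). On '+', the current value becomes lo and we move to the simplest number in (value, hi): value + 1 if hi = +inf, otherwise the midpoint (value + hi)/2. On '-', the current value becomes hi and we move to value - 1 if lo = -inf, otherwise the midpoint (lo + value)/2.
Start at 0.
Step 1: sign = -, move left. Bounds: (-inf, 0). Value = -1
Step 2: sign = +, move right. Bounds: (-1, 0). Value = -1/2
Step 3: sign = -, move left. Bounds: (-1, -1/2). Value = -3/4
The surreal number with sign expansion -+- is -3/4.

-3/4


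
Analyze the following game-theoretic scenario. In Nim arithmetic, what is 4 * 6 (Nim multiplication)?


Nim multiplication is bilinear over XOR: (u XOR v) * w = (u*w) XOR (v*w).
So we split each operand into its bit components and XOR the pairwise Nim products.
4 = 4 (as XOR of powers of 2).
6 = 2 + 4 (as XOR of powers of 2).
Using the standard Nim-product table on single bits:
  2*2 = 3,   2*4 = 8,   2*8 = 12,
  4*4 = 6,   4*8 = 11,  8*8 = 13,
and  1*x = x (identity), k*l = l*k (commutative).
Pairwise Nim products:
  4 * 2 = 8
  4 * 4 = 6
XOR them: 8 XOR 6 = 14.
Result: 4 * 6 = 14 (in Nim).

14


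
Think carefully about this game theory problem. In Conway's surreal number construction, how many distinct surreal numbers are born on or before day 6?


Day 0: {|} = 0 is born. Count = 1.
Day n: the number of surreal numbers born by day n is 2^(n+1) - 1.
By day 0: 2^1 - 1 = 1
By day 1: 2^2 - 1 = 3
By day 2: 2^3 - 1 = 7
By day 3: 2^4 - 1 = 15
By day 4: 2^5 - 1 = 31
By day 5: 2^6 - 1 = 63
By day 6: 2^7 - 1 = 127
By day 6: 127 surreal numbers.

127


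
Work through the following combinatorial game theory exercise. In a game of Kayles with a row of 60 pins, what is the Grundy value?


Kayles: a move removes 1 or 2 adjacent pins from a contiguous row.
Removing pins from a row of k leaves two independent rows (a, b) with a + b = k - 1 (one pin) or a + b = k - 2 (two pins); an end removal gives a = 0.
By Sprague-Grundy, G(k) = mex{ G(a) XOR G(b) } over all these splits. G(0) = 0.
G(1): splits (0,0):0^0=0 -> mex({0}) = 1
G(2): splits (0,1):0^1=1 (0,0):0^0=0 -> mex({0, 1}) = 2
G(3): splits (0,2):0^2=2 (1,1):1^1=0 (0,1):0^1=1 -> mex({0, 1, 2}) = 3
G(4): splits (0,3):0^3=3 (1,2):1^2=3 (0,2):0^2=2 (1,1):1^1=0 -> mex({0, 2, 3}) = 1
G(5): splits (0,4):0^1=1 (1,3):1^3=2 (2,2):2^2=0 (0,3):0^3=3 (1,2):1^2=3 -> mex({0, 1, 2, 3}) = 4
G(6) = mex({0, 1, 2, 4}) = 3
G(7) = mex({0, 1, 3, 4, 5}) = 2
G(8) = mex({0, 2, 3, 5, 6}) = 1
G(9) = mex({0, 1, 2, 3, 6, 7}) = 4
G(10) = mex({0, 1, 3, 4, 5, 7}) = 2
G(11) = mex({0, 1, 2, 3, 4, 5}) = 6
G(12) = mex({0, 1, 2, 3, 5, 6, 7}) = 4
G(13) = mex({0, 2, 3, 4, 6, 7}) = 1
G(14) = mex({0, 1, 4, 5, 6, 7}) = 2
G(15) = mex({0, 1, 2, 3, 4, 5, 6}) = 7
G(16) = mex({0, 2, 3, 5, 6, 7}) = 1
G(17) = mex({0, 1, 2, 3, 5, 6, 7}) = 4
G(18) = mex({0, 1, 2, 4, 5, 6}) = 3
G(19) = mex({0, 1, 3, 4, 5, 7}) = 2
G(20) = mex({0, 2, 3, 4, 5, 6, 7}) = 1
G(21) = mex({0, 1, 2, 3, 5, 6, 7}) = 4
G(22) = mex({0, 1, 2, 3, 4, 5, 7}) = 6
G(23) = mex({0, 1, 2, 3, 4, 5, 6}) = 7
G(24) = mex({0, 1, 2, 3, 5, 6, 7}) = 4
G(25) = mex({0, 2, 3, 4, 6, 7}) = 1
G(26) = mex({0, 1, 3, 4, 5, 6, 7}) = 2
G(27) = mex({0, 1, 2, 3, 4, 5, 6, 7}) = 8
G(28) = mex({0, 1, 2, 3, 4, 6, 7, 8}) = 5
G(29) = mex({0, 1, 2, 3, 5, 6, 7, 8, 9}) = 4
G(30) = mex({0, 1, 2, 3, 4, 5, 6, 9, 10}) = 7
G(31) = mex({0, 1, 3, 4, 5, 7, 10, 11}) = 2
G(32) = mex({0, 2, 3, 4, 5, 6, 7, 9, 11}) = 1
G(33) = mex({0, 1, 2, 3, 4, 5, 6, 7, 9, 12}) = 8
G(34) = mex({0, 1, 2, 3, 4, 5, 7, 8, 11, 12}) = 6
G(35) = mex({0, 1, 2, 3, 4, 5, 6, 8, 9, 10, 11}) = 7
G(36) = mex({0, 1, 2, 3, 5, 6, 7, 9, 10}) = 4
G(37) = mex({0, 2, 3, 4, 6, 7, 9, 10, 11, 12}) = 1
G(38) = mex({0, 1, 3, 4, 5, 6, 7, 9, 10, 11, 12}) = 2
G(39) = mex({0, 1, 2, 4, 5, 6, 7, 9, 10, 12, 14}) = 3
G(40) = mex({0, 2, 3, 4, 6, 7, 11, 12, 14}) = 1
G(41) = mex({0, 1, 2, 3, 5, 6, 7, 9, 10, 11, 12}) = 4
G(42) = mex({0, 1, 2, 3, 4, 5, 6, 9, 10}) = 7
G(43) = mex({0, 1, 3, 4, 5, 7, 9, 10, 12, 15}) = 2
G(44) = mex({0, 2, 3, 4, 5, 6, 7, 9, 10, 12, 15}) = 1
G(45) = mex({0, 1, 2, 3, 4, 5, 6, 7, 9, 10, 12, 14}) = 8
G(46) = mex({0, 1, 3, 4, 5, 7, 8, 11, 12, 14}) = 2
G(47) = mex({0, 1, 2, 3, 4, 5, 6, 8, 9, 10, 11, 12}) = 7
G(48) = mex({0, 1, 2, 3, 5, 6, 7, 9, 10}) = 4
G(49) = mex({0, 2, 3, 4, 6, 7, 9, 10, 11, 12, 15}) = 1
G(50) = mex({0, 1, 4, 5, 6, 7, 9, 11, 12, 14, 15}) = 2
G(51) = mex({0, 1, 2, 3, 4, 5, 6, 7, 9, 12, 14, 15}) = 8
G(52) = mex({0, 2, 3, 4, 5, 6, 7, 8, 11, 12, 15}) = 1
G(53) = mex({0, 1, 2, 3, 5, 6, 7, 8, 9, 10, 11, 12}) = 4
G(54) = mex({0, 1, 2, 3, 4, 5, 6, 9, 10}) = 7
G(55) = mex({0, 1, 3, 4, 5, 7, 9, 10, 11, 12}) = 2
G(56) = mex({0, 2, 3, 4, 5, 6, 7, 9, 10, 11, 12, 13, 14}) = 1
G(57) = mex({0, 1, 2, 3, 5, 6, 7, 9, 10, 12, 13, 14, 15}) = 4
G(58) = mex({0, 1, 3, 4, 5, 7, 11, 12, 14, 15}) = 2
G(59) = mex({0, 1, 2, 3, 4, 5, 6, 9, 10, 11, 12, 15}) = 7
G(60) = mex({0, 1, 2, 3, 5, 6, 7, 9, 10}) = 4
Therefore G(60) = 4.

4


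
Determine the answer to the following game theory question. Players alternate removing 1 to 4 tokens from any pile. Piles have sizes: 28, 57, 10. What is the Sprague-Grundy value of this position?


Subtraction set: {1, 2, 3, 4}
For this subtraction set, G(n) = n mod 5 (period = max + 1 = 5).
Pile 1 (size 28): G(28) = 28 mod 5 = 3
Pile 2 (size 57): G(57) = 57 mod 5 = 2
Pile 3 (size 10): G(10) = 10 mod 5 = 0
Total Grundy value = XOR of all: 3 XOR 2 XOR 0 = 1

1


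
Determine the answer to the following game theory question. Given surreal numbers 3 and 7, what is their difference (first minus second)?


x = 3, y = 7
x - y = 3 - 7 = -4

-4


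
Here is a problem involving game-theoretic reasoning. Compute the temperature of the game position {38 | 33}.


The game is {38 | 33}, a switch {a | b} with numbers a > b.
Cooling {a | b} by t gives {a - t | b + t}, which stops being hot when a - t = b + t, i.e. at t = (a - b)/2. So the temperature of a switch is (a - b)/2.
Temperature = (Left option - Right option) / 2
= (38 - (33)) / 2
= 5 / 2
= 5/2

5/2


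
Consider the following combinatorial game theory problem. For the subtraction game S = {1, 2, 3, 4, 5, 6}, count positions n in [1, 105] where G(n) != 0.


Subtraction set S = {1, 2, 3, 4, 5, 6}, so G(n) = n mod 7.
G(n) = 0 when n is a multiple of 7.
Multiples of 7 in [1, 105]: 15
N-positions (nonzero Grundy) = 105 - 15 = 90

90


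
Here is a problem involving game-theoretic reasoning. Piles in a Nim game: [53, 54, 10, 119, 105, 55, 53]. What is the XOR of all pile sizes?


We need the XOR (exclusive or) of all pile sizes.
After XOR-ing pile 1 (size 53): 0 XOR 53 = 53
After XOR-ing pile 2 (size 54): 53 XOR 54 = 3
After XOR-ing pile 3 (size 10): 3 XOR 10 = 9
After XOR-ing pile 4 (size 119): 9 XOR 119 = 126
After XOR-ing pile 5 (size 105): 126 XOR 105 = 23
After XOR-ing pile 6 (size 55): 23 XOR 55 = 32
After XOR-ing pile 7 (size 53): 32 XOR 53 = 21
The Nim-value of this position is 21.

21


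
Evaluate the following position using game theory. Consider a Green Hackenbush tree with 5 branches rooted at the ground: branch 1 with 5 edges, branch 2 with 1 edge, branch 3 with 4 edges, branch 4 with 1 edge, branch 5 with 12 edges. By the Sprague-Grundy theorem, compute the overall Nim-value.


The tree has 5 branches from the ground vertex.
In Green Hackenbush, the Nim-value of a simple path of length k is k.
Branch 1: length 5, Nim-value = 5
Branch 2: length 1, Nim-value = 1
Branch 3: length 4, Nim-value = 4
Branch 4: length 1, Nim-value = 1
Branch 5: length 12, Nim-value = 12
Total Nim-value = XOR of all branch values:
0 XOR 5 = 5
5 XOR 1 = 4
4 XOR 4 = 0
0 XOR 1 = 1
1 XOR 12 = 13
Nim-value of the tree = 13

13


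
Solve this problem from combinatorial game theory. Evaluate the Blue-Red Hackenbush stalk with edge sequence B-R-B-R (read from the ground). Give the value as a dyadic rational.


Edges (from ground): B-R-B-R
By Berlekamp's sign-expansion rule, a Blue-Red Hackenbush stalk has the value of the surreal number whose sign sequence is the edge sequence with B -> + and R -> -.
Sign sequence: +-+-
Trace the sign expansion in the surreal number tree, starting from 0:
Edge 1: B (sign +) -> bounds (0, +inf), value = 1
Edge 2: R (sign -) -> bounds (0, 1), value = 1/2
Edge 3: B (sign +) -> bounds (1/2, 1), value = 3/4
Edge 4: R (sign -) -> bounds (1/2, 3/4), value = 5/8
Game value = 5/8

5/8


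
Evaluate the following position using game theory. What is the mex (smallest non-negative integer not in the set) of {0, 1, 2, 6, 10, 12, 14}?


Set = {0, 1, 2, 6, 10, 12, 14}
0 is in the set.
1 is in the set.
2 is in the set.
3 is NOT in the set. This is the mex.
mex = 3

3


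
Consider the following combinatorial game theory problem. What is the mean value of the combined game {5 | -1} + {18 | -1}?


G1 = {5 | -1}, G2 = {18 | -1}
Each is a switch {a | b} with numbers a > b; its mean value is (a + b)/2, and mean value is additive over game sums: m(G1 + G2) = m(G1) + m(G2).
Mean of G1 = (5 + (-1))/2 = 4/2 = 2
Mean of G2 = (18 + (-1))/2 = 17/2 = 17/2
Mean of G1 + G2 = 2 + 17/2 = 21/2

21/2


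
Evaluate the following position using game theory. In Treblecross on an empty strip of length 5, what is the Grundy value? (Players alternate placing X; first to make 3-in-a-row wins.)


Treblecross: place X on empty cells; 3-in-a-row wins.
Playing within two cells of an existing X lets the opponent win at once, so sensible play treats the cells i-2..i+2 around each X as dead. The player left with no safe cell loses, so this is a normal-play take-away game on strips of safe cells.
Placing X at cell i (0-indexed) of a strip of k safe cells leaves independent strips of sizes max(0, i-2) and max(0, k-i-3). Hence G(k) = mex{ G(max(0,i-2)) XOR G(max(0,k-i-3)) : 0 <= i < k }, with G(0) = 0.
G(1): splits (0,0):0^0=0 -> mex({0}) = 1
G(2): splits (0,0):0^0=0 -> mex({0}) = 1
G(3): splits (0,0):0^0=0 -> mex({0}) = 1
G(4): splits (0,1):0^1=1 (0,0):0^0=0 -> mex({0, 1}) = 2
G(5): splits (0,2):0^1=1 (0,1):0^1=1 (0,0):0^0=0 -> mex({0, 1}) = 2
Therefore G(5) = 2.

2


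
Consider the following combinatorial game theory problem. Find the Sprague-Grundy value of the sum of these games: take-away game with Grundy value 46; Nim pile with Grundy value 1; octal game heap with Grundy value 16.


By the Sprague-Grundy theorem, the Grundy value of a sum of games is the XOR of individual Grundy values.
take-away game: Grundy value = 46. Running XOR: 0 XOR 46 = 46
Nim pile: Grundy value = 1. Running XOR: 46 XOR 1 = 47
octal game heap: Grundy value = 16. Running XOR: 47 XOR 16 = 63
The combined Grundy value is 63.

63


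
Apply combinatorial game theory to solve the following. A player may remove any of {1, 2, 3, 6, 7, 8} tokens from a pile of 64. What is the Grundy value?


The subtraction set is S = {1, 2, 3, 6, 7, 8}.
G(k) = mex{ G(k - s) : s in S, s <= k }. We compute iteratively: G(0) = 0.
G(1) = mex({0}) = 1
G(2) = mex({0, 1}) = 2
G(3) = mex({0, 1, 2}) = 3
G(4) = mex({1, 2, 3}) = 0
G(5) = mex({0, 2, 3}) = 1
G(6) = mex({0, 1, 3}) = 2
G(7) = mex({0, 1, 2}) = 3
G(8) = mex({0, 1, 2, 3}) = 4
G(9) = mex({1, 2, 3, 4}) = 0
G(10) = mex({0, 2, 3, 4}) = 1
G(11) = mex({0, 1, 3, 4}) = 2
G(12) = mex({0, 1, 2}) = 3
G(13) = mex({1, 2, 3}) = 0
G(14) = mex({0, 2, 3, 4}) = 1
G(15) = mex({0, 1, 3, 4}) = 2
G(16) = mex({0, 1, 2, 4}) = 3
Observe that G(9)..G(16) = 0, 1, 2, 3, 0, 1, 2, 3 repeats G(0)..G(7) = 0, 1, 2, 3, 0, 1, 2, 3.
For k >= max(S) = 8, G(k) is determined by the previous 8 values G(k-8)..G(k-1); a window of 8 consecutive values has recurred shifted by 9, so by induction G(k + 9) = G(k) for all k >= 0: the sequence is periodic from the start with period 9.
One period: G(0..8) = 0, 1, 2, 3, 0, 1, 2, 3, 4.
64 mod 9 = 1, so G(64) = G(1) = 1.

1


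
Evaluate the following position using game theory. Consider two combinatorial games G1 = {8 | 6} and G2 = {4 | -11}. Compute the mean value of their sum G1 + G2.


G1 = {8 | 6}, G2 = {4 | -11}
Each is a switch {a | b} with numbers a > b; its mean value is (a + b)/2, and mean value is additive over game sums: m(G1 + G2) = m(G1) + m(G2).
Mean of G1 = (8 + (6))/2 = 14/2 = 7
Mean of G2 = (4 + (-11))/2 = -7/2 = -7/2
Mean of G1 + G2 = 7 + -7/2 = 7/2

7/2


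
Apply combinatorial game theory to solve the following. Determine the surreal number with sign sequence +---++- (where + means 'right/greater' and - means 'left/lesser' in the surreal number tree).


Sign expansion: +---++-
Rule: track bounds (lo, hi), initially (-inf, +inf). On '+', the current value becomes lo and we move to the simplest number in (value, hi): value + 1 if hi = +inf, otherwise the midpoint (value + hi)/2. On '-', the current value becomes hi and we move to value - 1 if lo = -inf, otherwise the midpoint (lo + value)/2.
Start at 0.
Step 1: sign = +, move right. Bounds: (0, +inf). Value = 1
Step 2: sign = -, move left. Bounds: (0, 1). Value = 1/2
Step 3: sign = -, move left. Bounds: (0, 1/2). Value = 1/4
Step 4: sign = -, move left. Bounds: (0, 1/4). Value = 1/8
Step 5: sign = +, move right. Bounds: (1/8, 1/4). Value = 3/16
Step 6: sign = +, move right. Bounds: (3/16, 1/4). Value = 7/32
Step 7: sign = -, move left. Bounds: (3/16, 7/32). Value = 13/64
The surreal number with sign expansion +---++- is 13/64.

13/64


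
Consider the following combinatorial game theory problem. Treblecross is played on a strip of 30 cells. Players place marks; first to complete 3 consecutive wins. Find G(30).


Treblecross: place X on empty cells; 3-in-a-row wins.
Playing within two cells of an existing X lets the opponent win at once, so sensible play treats the cells i-2..i+2 around each X as dead. The player left with no safe cell loses, so this is a normal-play take-away game on strips of safe cells.
Placing X at cell i (0-indexed) of a strip of k safe cells leaves independent strips of sizes max(0, i-2) and max(0, k-i-3). Hence G(k) = mex{ G(max(0,i-2)) XOR G(max(0,k-i-3)) : 0 <= i < k }, with G(0) = 0.
G(1): splits (0,0):0^0=0 -> mex({0}) = 1
G(2): splits (0,0):0^0=0 -> mex({0}) = 1
G(3): splits (0,0):0^0=0 -> mex({0}) = 1
G(4): splits (0,1):0^1=1 (0,0):0^0=0 -> mex({0, 1}) = 2
G(5): splits (0,2):0^1=1 (0,1):0^1=1 (0,0):0^0=0 -> mex({0, 1}) = 2
G(6) = mex({1}) = 0
G(7) = mex({0, 1, 2}) = 3
G(8) = mex({0, 1, 2}) = 3
G(9) = mex({0, 2}) = 1
G(10) = mex({0, 2, 3}) = 1
G(11) = mex({0, 3}) = 1
G(12) = mex({1, 3}) = 0
G(13) = mex({0, 1, 2, 3}) = 4
G(14) = mex({0, 1, 2}) = 3
G(15) = mex({0, 1, 2}) = 3
G(16) = mex({0, 1, 2, 4}) = 3
G(17) = mex({0, 1, 3, 4}) = 2
G(18) = mex({0, 1, 3, 4}) = 2
G(19) = mex({0, 1, 3, 5}) = 2
G(20) = mex({0, 1, 2, 3, 5}) = 4
G(21) = mex({0, 1, 2, 3, 5}) = 4
G(22) = mex({1, 2, 6}) = 0
G(23) = mex({0, 1, 2, 3, 4, 6}) = 5
G(24) = mex({0, 1, 2, 3, 4}) = 5
G(25) = mex({0, 1, 3, 4, 7}) = 2
G(26) = mex({0, 1, 3, 4, 5, 7}) = 2
G(27) = mex({0, 1, 3, 5}) = 2
G(28) = mex({0, 1, 2, 5}) = 3
G(29) = mex({0, 1, 2, 4, 5, 6}) = 3
G(30) = mex({1, 2, 4, 6}) = 0
Therefore G(30) = 0.

0


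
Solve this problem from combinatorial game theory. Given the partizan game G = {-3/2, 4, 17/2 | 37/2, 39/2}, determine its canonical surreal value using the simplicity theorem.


Left options: {-3/2, 4, 17/2}, max = 17/2
Right options: {37/2, 39/2}, min = 37/2
All options are numbers and max(Left) < min(Right), so by the simplicity theorem the value is the simplest (earliest-born) number strictly between 17/2 and 37/2.
Integers 9 through 18 all lie strictly between 17/2 and 37/2.
Among integers, the simplest (lowest birthday = smallest |n|; 0 is born on day 0, +-n on day n) is 9.
No non-integer in the interval can be simpler: if x is a non-integer in the interval, then floor(x) or ceil(x) also lies in the interval (the interval contains an integer), and both are proper prefixes of x's sign expansion, i.e. born earlier. So the game value is 9.
Game value = 9

9


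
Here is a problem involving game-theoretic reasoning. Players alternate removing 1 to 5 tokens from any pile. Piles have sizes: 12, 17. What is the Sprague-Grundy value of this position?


Subtraction set: {1, 2, 3, 4, 5}
For this subtraction set, G(n) = n mod 6 (period = max + 1 = 6).
Pile 1 (size 12): G(12) = 12 mod 6 = 0
Pile 2 (size 17): G(17) = 17 mod 6 = 5
Total Grundy value = XOR of all: 0 XOR 5 = 5

5


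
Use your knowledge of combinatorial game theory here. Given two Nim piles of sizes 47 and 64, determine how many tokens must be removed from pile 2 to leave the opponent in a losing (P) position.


Piles: 47 and 64
Current XOR: 47 XOR 64 = 111 (non-zero, so this is an N-position).
To make the XOR zero, we need to find a move that balances the piles.
For pile 2 (size 64): target = 64 XOR 111 = 47
We reduce pile 2 from 64 to 47.
Tokens removed: 64 - 47 = 17
Verification: 47 XOR 47 = 0

17


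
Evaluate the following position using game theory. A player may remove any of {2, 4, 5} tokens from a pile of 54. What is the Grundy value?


The subtraction set is S = {2, 4, 5}.
G(k) = mex{ G(k - s) : s in S, s <= k }. We compute iteratively: G(0) = 0.
G(1) = mex({}) = 0
G(2) = mex({0}) = 1
G(3) = mex({0}) = 1
G(4) = mex({0, 1}) = 2
G(5) = mex({0, 1}) = 2
G(6) = mex({0, 1, 2}) = 3
G(7) = mex({1, 2}) = 0
G(8) = mex({1, 2, 3}) = 0
G(9) = mex({0, 2}) = 1
G(10) = mex({0, 2, 3}) = 1
G(11) = mex({0, 1, 3}) = 2
Observe that G(7)..G(11) = 0, 0, 1, 1, 2 repeats G(0)..G(4) = 0, 0, 1, 1, 2.
For k >= max(S) = 5, G(k) is determined by the previous 5 values G(k-5)..G(k-1); a window of 5 consecutive values has recurred shifted by 7, so by induction G(k + 7) = G(k) for all k >= 0: the sequence is periodic from the start with period 7.
One period: G(0..6) = 0, 0, 1, 1, 2, 2, 3.
54 mod 7 = 5, so G(54) = G(5) = 2.

2


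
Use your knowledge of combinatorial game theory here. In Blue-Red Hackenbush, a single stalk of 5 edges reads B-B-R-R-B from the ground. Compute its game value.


Edges (from ground): B-B-R-R-B
By Berlekamp's sign-expansion rule, a Blue-Red Hackenbush stalk has the value of the surreal number whose sign sequence is the edge sequence with B -> + and R -> -.
Sign sequence: ++--+
Trace the sign expansion in the surreal number tree, starting from 0:
Edge 1: B (sign +) -> bounds (0, +inf), value = 1
Edge 2: B (sign +) -> bounds (1, +inf), value = 2
Edge 3: R (sign -) -> bounds (1, 2), value = 3/2
Edge 4: R (sign -) -> bounds (1, 3/2), value = 5/4
Edge 5: B (sign +) -> bounds (5/4, 3/2), value = 11/8
Game value = 11/8

11/8


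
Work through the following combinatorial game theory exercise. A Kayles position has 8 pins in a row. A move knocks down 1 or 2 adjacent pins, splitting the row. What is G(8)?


Kayles: a move removes 1 or 2 adjacent pins from a contiguous row.
Removing pins from a row of k leaves two independent rows (a, b) with a + b = k - 1 (one pin) or a + b = k - 2 (two pins); an end removal gives a = 0.
By Sprague-Grundy, G(k) = mex{ G(a) XOR G(b) } over all these splits. G(0) = 0.
G(1): splits (0,0):0^0=0 -> mex({0}) = 1
G(2): splits (0,1):0^1=1 (0,0):0^0=0 -> mex({0, 1}) = 2
G(3): splits (0,2):0^2=2 (1,1):1^1=0 (0,1):0^1=1 -> mex({0, 1, 2}) = 3
G(4): splits (0,3):0^3=3 (1,2):1^2=3 (0,2):0^2=2 (1,1):1^1=0 -> mex({0, 2, 3}) = 1
G(5): splits (0,4):0^1=1 (1,3):1^3=2 (2,2):2^2=0 (0,3):0^3=3 (1,2):1^2=3 -> mex({0, 1, 2, 3}) = 4
G(6) = mex({0, 1, 2, 4}) = 3
G(7) = mex({0, 1, 3, 4, 5}) = 2
G(8) = mex({0, 2, 3, 5, 6}) = 1
Therefore G(8) = 1.

1


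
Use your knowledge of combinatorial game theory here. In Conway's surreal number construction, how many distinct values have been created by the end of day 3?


Day 0: {|} = 0 is born. Count = 1.
Day n: the number of surreal numbers born by day n is 2^(n+1) - 1.
By day 0: 2^1 - 1 = 1
By day 1: 2^2 - 1 = 3
By day 2: 2^3 - 1 = 7
By day 3: 2^4 - 1 = 15
By day 3: 15 surreal numbers.

15


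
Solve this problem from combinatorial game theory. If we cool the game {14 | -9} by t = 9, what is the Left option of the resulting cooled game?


Original game: {14 | -9} (a switch {a | b} with a > b).
Cooling by t (for t below the temperature (a - b)/2 = 23/2) taxes each move by t: {a | b} cooled by t is {a - t | b + t}.
Cooling amount: t = 9
Cooled Left option: 14 - 9 = 5
Cooled Right option: -9 + 9 = 0
Cooled game: {5 | 0}
Left option = 5

5


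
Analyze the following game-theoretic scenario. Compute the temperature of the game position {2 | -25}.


The game is {2 | -25}, a switch {a | b} with numbers a > b.
Cooling {a | b} by t gives {a - t | b + t}, which stops being hot when a - t = b + t, i.e. at t = (a - b)/2. So the temperature of a switch is (a - b)/2.
Temperature = (Left option - Right option) / 2
= (2 - (-25)) / 2
= 27 / 2
= 27/2

27/2


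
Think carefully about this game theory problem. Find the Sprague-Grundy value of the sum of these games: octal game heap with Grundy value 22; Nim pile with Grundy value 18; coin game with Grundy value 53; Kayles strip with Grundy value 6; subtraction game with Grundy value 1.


By the Sprague-Grundy theorem, the Grundy value of a sum of games is the XOR of individual Grundy values.
octal game heap: Grundy value = 22. Running XOR: 0 XOR 22 = 22
Nim pile: Grundy value = 18. Running XOR: 22 XOR 18 = 4
coin game: Grundy value = 53. Running XOR: 4 XOR 53 = 49
Kayles strip: Grundy value = 6. Running XOR: 49 XOR 6 = 55
subtraction game: Grundy value = 1. Running XOR: 55 XOR 1 = 54
The combined Grundy value is 54.

54


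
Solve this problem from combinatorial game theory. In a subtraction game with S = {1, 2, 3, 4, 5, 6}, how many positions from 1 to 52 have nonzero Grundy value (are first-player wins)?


Subtraction set S = {1, 2, 3, 4, 5, 6}, so G(n) = n mod 7.
G(n) = 0 when n is a multiple of 7.
Multiples of 7 in [1, 52]: 7
N-positions (nonzero Grundy) = 52 - 7 = 45

45


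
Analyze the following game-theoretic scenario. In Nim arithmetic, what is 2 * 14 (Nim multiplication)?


Nim multiplication is bilinear over XOR: (u XOR v) * w = (u*w) XOR (v*w).
So we split each operand into its bit components and XOR the pairwise Nim products.
2 = 2 (as XOR of powers of 2).
14 = 2 + 4 + 8 (as XOR of powers of 2).
Using the standard Nim-product table on single bits:
  2*2 = 3,   2*4 = 8,   2*8 = 12,
  4*4 = 6,   4*8 = 11,  8*8 = 13,
and  1*x = x (identity), k*l = l*k (commutative).
Pairwise Nim products:
  2 * 2 = 3
  2 * 4 = 8
  2 * 8 = 12
XOR them: 3 XOR 8 XOR 12 = 7.
Result: 2 * 14 = 7 (in Nim).

7


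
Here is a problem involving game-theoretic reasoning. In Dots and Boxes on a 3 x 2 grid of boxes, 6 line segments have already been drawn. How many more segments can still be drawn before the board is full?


Grid: 3 x 2 boxes, i.e. 4 rows and 3 columns of dots.
Horizontal edges: (rows + 1) * cols = 4 * 2 = 8
Vertical edges: rows * (cols + 1) = 3 * 3 = 9
Total edges: 8 + 9 = 17
Edges drawn: 6
Remaining: 17 - 6 = 11

11


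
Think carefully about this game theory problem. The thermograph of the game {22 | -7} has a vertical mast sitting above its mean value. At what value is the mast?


Game = {22 | -7}, a switch {a | b} with numbers a > b.
Its thermograph has left wall a - t and right wall b + t, which meet at t = (a - b)/2, where both equal (a + b)/2. So the mast (mean value) is at (a + b)/2.
Mean = (22 + (-7))/2 = 15/2 = 15/2

15/2


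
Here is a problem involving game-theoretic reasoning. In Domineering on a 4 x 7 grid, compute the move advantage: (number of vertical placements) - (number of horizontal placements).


Board is 4 x 7 (rows x cols).
Left (vertical) placements: (rows-1) * cols = 3 * 7 = 21
Right (horizontal) placements: rows * (cols-1) = 4 * 6 = 24
Advantage = Left - Right = 21 - 24 = -3

-3
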